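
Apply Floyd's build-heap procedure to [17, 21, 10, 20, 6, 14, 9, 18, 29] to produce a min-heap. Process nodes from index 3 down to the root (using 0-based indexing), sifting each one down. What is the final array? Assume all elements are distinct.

[6, 17, 9, 18, 21, 14, 10, 20, 29]

sift down from index 3:
  20 vs smaller child 18 at index 7, swap → [17, 21, 10, 18, 6, 14, 9, 20, 29]
sift down from index 2:
  10 vs smaller child 9 at index 6, swap → [17, 21, 9, 18, 6, 14, 10, 20, 29]
sift down from index 1:
  21 vs smaller child 6 at index 4, swap → [17, 6, 9, 18, 21, 14, 10, 20, 29]
sift down from index 0:
  17 vs smaller child 6 at index 1, swap → [6, 17, 9, 18, 21, 14, 10, 20, 29]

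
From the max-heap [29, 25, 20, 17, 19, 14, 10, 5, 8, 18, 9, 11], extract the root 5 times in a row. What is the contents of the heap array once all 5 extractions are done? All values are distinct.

extract-max #1 returns 29:
  remove root 29; move last element 11 to root → [11, 25, 20, 17, 19, 14, 10, 5, 8, 18, 9]
  11 vs larger child 25 at index 1, swap → [25, 11, 20, 17, 19, 14, 10, 5, 8, 18, 9]
  11 vs larger child 19 at index 4, swap → [25, 19, 20, 17, 11, 14, 10, 5, 8, 18, 9]
  11 vs larger child 18 at index 9, swap → [25, 19, 20, 17, 18, 14, 10, 5, 8, 11, 9]
extract-max #2 returns 25:
  remove root 25; move last element 9 to root → [9, 19, 20, 17, 18, 14, 10, 5, 8, 11]
  9 vs larger child 20 at index 2, swap → [20, 19, 9, 17, 18, 14, 10, 5, 8, 11]
  9 vs larger child 14 at index 5, swap → [20, 19, 14, 17, 18, 9, 10, 5, 8, 11]
extract-max #3 returns 20:
  remove root 20; move last element 11 to root → [11, 19, 14, 17, 18, 9, 10, 5, 8]
  11 vs larger child 19 at index 1, swap → [19, 11, 14, 17, 18, 9, 10, 5, 8]
  11 vs larger child 18 at index 4, swap → [19, 18, 14, 17, 11, 9, 10, 5, 8]
extract-max #4 returns 19:
  remove root 19; move last element 8 to root → [8, 18, 14, 17, 11, 9, 10, 5]
  8 vs larger child 18 at index 1, swap → [18, 8, 14, 17, 11, 9, 10, 5]
  8 vs larger child 17 at index 3, swap → [18, 17, 14, 8, 11, 9, 10, 5]
extract-max #5 returns 18:
  remove root 18; move last element 5 to root → [5, 17, 14, 8, 11, 9, 10]
  5 vs larger child 17 at index 1, swap → [17, 5, 14, 8, 11, 9, 10]
  5 vs larger child 11 at index 4, swap → [17, 11, 14, 8, 5, 9, 10]

[17, 11, 14, 8, 5, 9, 10]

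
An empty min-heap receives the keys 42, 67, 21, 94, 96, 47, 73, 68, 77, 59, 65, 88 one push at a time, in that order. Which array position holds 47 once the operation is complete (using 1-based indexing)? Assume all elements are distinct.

6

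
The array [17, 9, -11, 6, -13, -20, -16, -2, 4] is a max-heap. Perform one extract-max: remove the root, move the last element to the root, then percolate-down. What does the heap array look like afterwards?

[9, 6, -11, 4, -13, -20, -16, -2]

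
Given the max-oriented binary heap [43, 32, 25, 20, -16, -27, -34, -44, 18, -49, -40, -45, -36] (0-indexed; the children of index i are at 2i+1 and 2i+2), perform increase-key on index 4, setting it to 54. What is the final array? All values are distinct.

set index 4 from -16 to 54 → [43, 32, 25, 20, 54, -27, -34, -44, 18, -49, -40, -45, -36]
54 > parent 32 at index 1, swap → [43, 54, 25, 20, 32, -27, -34, -44, 18, -49, -40, -45, -36]
54 > parent 43 at index 0, swap → [54, 43, 25, 20, 32, -27, -34, -44, 18, -49, -40, -45, -36]

[54, 43, 25, 20, 32, -27, -34, -44, 18, -49, -40, -45, -36]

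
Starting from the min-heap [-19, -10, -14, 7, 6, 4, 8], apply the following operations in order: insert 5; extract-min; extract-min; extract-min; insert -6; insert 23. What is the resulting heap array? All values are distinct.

insert 5:
  append 5 at index 7 → [-19, -10, -14, 7, 6, 4, 8, 5]
  5 < parent 7 at index 3, swap → [-19, -10, -14, 5, 6, 4, 8, 7]
extract-min → returns -19:
  remove root -19; move last element 7 to root → [7, -10, -14, 5, 6, 4, 8]
  7 vs smaller child -14 at index 2, swap → [-14, -10, 7, 5, 6, 4, 8]
  7 vs smaller child 4 at index 5, swap → [-14, -10, 4, 5, 6, 7, 8]
extract-min → returns -14:
  remove root -14; move last element 8 to root → [8, -10, 4, 5, 6, 7]
  8 vs smaller child -10 at index 1, swap → [-10, 8, 4, 5, 6, 7]
  8 vs smaller child 5 at index 3, swap → [-10, 5, 4, 8, 6, 7]
extract-min → returns -10:
  remove root -10; move last element 7 to root → [7, 5, 4, 8, 6]
  7 vs smaller child 4 at index 2, swap → [4, 5, 7, 8, 6]
insert -6:
  append -6 at index 5 → [4, 5, 7, 8, 6, -6]
  -6 < parent 7 at index 2, swap → [4, 5, -6, 8, 6, 7]
  -6 < parent 4 at index 0, swap → [-6, 5, 4, 8, 6, 7]
insert 23:
  append 23 at index 6 → [-6, 5, 4, 8, 6, 7, 23] (no swap needed)

[-6, 5, 4, 8, 6, 7, 23]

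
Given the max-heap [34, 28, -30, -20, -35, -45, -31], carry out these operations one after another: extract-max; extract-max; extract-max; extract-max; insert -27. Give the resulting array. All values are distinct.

[-27, -31, -35, -45]

extract-max → returns 34:
  remove root 34; move last element -31 to root → [-31, 28, -30, -20, -35, -45]
  -31 vs larger child 28 at index 1, swap → [28, -31, -30, -20, -35, -45]
  -31 vs larger child -20 at index 3, swap → [28, -20, -30, -31, -35, -45]
extract-max → returns 28:
  remove root 28; move last element -45 to root → [-45, -20, -30, -31, -35]
  -45 vs larger child -20 at index 1, swap → [-20, -45, -30, -31, -35]
  -45 vs larger child -31 at index 3, swap → [-20, -31, -30, -45, -35]
extract-max → returns -20:
  remove root -20; move last element -35 to root → [-35, -31, -30, -45]
  -35 vs larger child -30 at index 2, swap → [-30, -31, -35, -45]
extract-max → returns -30:
  remove root -30; move last element -45 to root → [-45, -31, -35]
  -45 vs larger child -31 at index 1, swap → [-31, -45, -35]
insert -27:
  append -27 at index 3 → [-31, -45, -35, -27]
  -27 > parent -45 at index 1, swap → [-31, -27, -35, -45]
  -27 > parent -31 at index 0, swap → [-27, -31, -35, -45]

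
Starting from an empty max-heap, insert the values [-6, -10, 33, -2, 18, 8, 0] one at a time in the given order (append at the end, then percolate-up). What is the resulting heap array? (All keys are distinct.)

[33, 18, 8, -10, -2, -6, 0]

Insert -6:
  append -6 at index 0 → [-6] (no swap needed)
Insert -10:
  append -10 at index 1 → [-6, -10] (no swap needed)
Insert 33:
  append 33 at index 2 → [-6, -10, 33]
  33 > parent -6 at index 0, swap → [33, -10, -6]
Insert -2:
  append -2 at index 3 → [33, -10, -6, -2]
  -2 > parent -10 at index 1, swap → [33, -2, -6, -10]
Insert 18:
  append 18 at index 4 → [33, -2, -6, -10, 18]
  18 > parent -2 at index 1, swap → [33, 18, -6, -10, -2]
Insert 8:
  append 8 at index 5 → [33, 18, -6, -10, -2, 8]
  8 > parent -6 at index 2, swap → [33, 18, 8, -10, -2, -6]
Insert 0:
  append 0 at index 6 → [33, 18, 8, -10, -2, -6, 0] (no swap needed)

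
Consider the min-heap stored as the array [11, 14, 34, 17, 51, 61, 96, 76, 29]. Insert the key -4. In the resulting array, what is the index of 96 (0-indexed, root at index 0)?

6

append -4 at index 9 → [11, 14, 34, 17, 51, 61, 96, 76, 29, -4]
-4 < parent 51 at index 4, swap → [11, 14, 34, 17, -4, 61, 96, 76, 29, 51]
-4 < parent 14 at index 1, swap → [11, -4, 34, 17, 14, 61, 96, 76, 29, 51]
-4 < parent 11 at index 0, swap → [-4, 11, 34, 17, 14, 61, 96, 76, 29, 51]
resulting array: [-4, 11, 34, 17, 14, 61, 96, 76, 29, 51]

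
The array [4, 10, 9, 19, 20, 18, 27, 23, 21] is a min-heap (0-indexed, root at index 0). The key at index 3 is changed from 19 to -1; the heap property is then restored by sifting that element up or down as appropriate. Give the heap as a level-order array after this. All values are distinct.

[-1, 4, 9, 10, 20, 18, 27, 23, 21]

set index 3 from 19 to -1 → [4, 10, 9, -1, 20, 18, 27, 23, 21]
-1 < parent 10 at index 1, swap → [4, -1, 9, 10, 20, 18, 27, 23, 21]
-1 < parent 4 at index 0, swap → [-1, 4, 9, 10, 20, 18, 27, 23, 21]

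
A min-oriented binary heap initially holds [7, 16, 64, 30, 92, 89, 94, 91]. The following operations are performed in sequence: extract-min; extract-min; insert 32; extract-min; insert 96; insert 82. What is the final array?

extract-min → returns 7:
  remove root 7; move last element 91 to root → [91, 16, 64, 30, 92, 89, 94]
  91 vs smaller child 16 at index 1, swap → [16, 91, 64, 30, 92, 89, 94]
  91 vs smaller child 30 at index 3, swap → [16, 30, 64, 91, 92, 89, 94]
extract-min → returns 16:
  remove root 16; move last element 94 to root → [94, 30, 64, 91, 92, 89]
  94 vs smaller child 30 at index 1, swap → [30, 94, 64, 91, 92, 89]
  94 vs smaller child 91 at index 3, swap → [30, 91, 64, 94, 92, 89]
insert 32:
  append 32 at index 6 → [30, 91, 64, 94, 92, 89, 32]
  32 < parent 64 at index 2, swap → [30, 91, 32, 94, 92, 89, 64]
extract-min → returns 30:
  remove root 30; move last element 64 to root → [64, 91, 32, 94, 92, 89]
  64 vs smaller child 32 at index 2, swap → [32, 91, 64, 94, 92, 89]
insert 96:
  append 96 at index 6 → [32, 91, 64, 94, 92, 89, 96] (no swap needed)
insert 82:
  append 82 at index 7 → [32, 91, 64, 94, 92, 89, 96, 82]
  82 < parent 94 at index 3, swap → [32, 91, 64, 82, 92, 89, 96, 94]
  82 < parent 91 at index 1, swap → [32, 82, 64, 91, 92, 89, 96, 94]

[32, 82, 64, 91, 92, 89, 96, 94]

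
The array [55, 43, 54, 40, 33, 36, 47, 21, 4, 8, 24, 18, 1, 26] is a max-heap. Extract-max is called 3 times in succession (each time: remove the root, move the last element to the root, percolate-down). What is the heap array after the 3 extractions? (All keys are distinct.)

extract-max #1 returns 55:
  remove root 55; move last element 26 to root → [26, 43, 54, 40, 33, 36, 47, 21, 4, 8, 24, 18, 1]
  26 vs larger child 54 at index 2, swap → [54, 43, 26, 40, 33, 36, 47, 21, 4, 8, 24, 18, 1]
  26 vs larger child 47 at index 6, swap → [54, 43, 47, 40, 33, 36, 26, 21, 4, 8, 24, 18, 1]
extract-max #2 returns 54:
  remove root 54; move last element 1 to root → [1, 43, 47, 40, 33, 36, 26, 21, 4, 8, 24, 18]
  1 vs larger child 47 at index 2, swap → [47, 43, 1, 40, 33, 36, 26, 21, 4, 8, 24, 18]
  1 vs larger child 36 at index 5, swap → [47, 43, 36, 40, 33, 1, 26, 21, 4, 8, 24, 18]
  1 vs only child 18 at index 11, swap → [47, 43, 36, 40, 33, 18, 26, 21, 4, 8, 24, 1]
extract-max #3 returns 47:
  remove root 47; move last element 1 to root → [1, 43, 36, 40, 33, 18, 26, 21, 4, 8, 24]
  1 vs larger child 43 at index 1, swap → [43, 1, 36, 40, 33, 18, 26, 21, 4, 8, 24]
  1 vs larger child 40 at index 3, swap → [43, 40, 36, 1, 33, 18, 26, 21, 4, 8, 24]
  1 vs larger child 21 at index 7, swap → [43, 40, 36, 21, 33, 18, 26, 1, 4, 8, 24]

[43, 40, 36, 21, 33, 18, 26, 1, 4, 8, 24]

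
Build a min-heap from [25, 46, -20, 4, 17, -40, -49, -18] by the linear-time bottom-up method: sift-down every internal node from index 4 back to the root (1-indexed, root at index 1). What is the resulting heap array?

[-49, -18, -40, 4, 17, 25, -20, 46]

sift down from index 4:
  4 vs only child -18 at index 8, swap → [25, 46, -20, -18, 17, -40, -49, 4]
sift down from index 3:
  -20 vs smaller child -49 at index 7, swap → [25, 46, -49, -18, 17, -40, -20, 4]
sift down from index 2:
  46 vs smaller child -18 at index 4, swap → [25, -18, -49, 46, 17, -40, -20, 4]
  46 vs only child 4 at index 8, swap → [25, -18, -49, 4, 17, -40, -20, 46]
sift down from index 1:
  25 vs smaller child -49 at index 3, swap → [-49, -18, 25, 4, 17, -40, -20, 46]
  25 vs smaller child -40 at index 6, swap → [-49, -18, -40, 4, 17, 25, -20, 46]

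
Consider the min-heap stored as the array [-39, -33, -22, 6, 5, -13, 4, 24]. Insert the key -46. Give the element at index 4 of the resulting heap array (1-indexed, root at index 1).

-33

append -46 at index 9 → [-39, -33, -22, 6, 5, -13, 4, 24, -46]
-46 < parent 6 at index 4, swap → [-39, -33, -22, -46, 5, -13, 4, 24, 6]
-46 < parent -33 at index 2, swap → [-39, -46, -22, -33, 5, -13, 4, 24, 6]
-46 < parent -39 at index 1, swap → [-46, -39, -22, -33, 5, -13, 4, 24, 6]
resulting array: [-46, -39, -22, -33, 5, -13, 4, 24, 6]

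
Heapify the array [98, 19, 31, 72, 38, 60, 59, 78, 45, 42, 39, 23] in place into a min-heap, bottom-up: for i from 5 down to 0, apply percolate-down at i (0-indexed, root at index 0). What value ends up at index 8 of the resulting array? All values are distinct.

72

sift down from index 5:
  60 vs only child 23 at index 11, swap → [98, 19, 31, 72, 38, 23, 59, 78, 45, 42, 39, 60]
sift down from index 4: already satisfies heap property
sift down from index 3:
  72 vs smaller child 45 at index 8, swap → [98, 19, 31, 45, 38, 23, 59, 78, 72, 42, 39, 60]
sift down from index 2:
  31 vs smaller child 23 at index 5, swap → [98, 19, 23, 45, 38, 31, 59, 78, 72, 42, 39, 60]
sift down from index 1: already satisfies heap property
sift down from index 0:
  98 vs smaller child 19 at index 1, swap → [19, 98, 23, 45, 38, 31, 59, 78, 72, 42, 39, 60]
  98 vs smaller child 38 at index 4, swap → [19, 38, 23, 45, 98, 31, 59, 78, 72, 42, 39, 60]
  98 vs smaller child 39 at index 10, swap → [19, 38, 23, 45, 39, 31, 59, 78, 72, 42, 98, 60]
resulting array: [19, 38, 23, 45, 39, 31, 59, 78, 72, 42, 98, 60]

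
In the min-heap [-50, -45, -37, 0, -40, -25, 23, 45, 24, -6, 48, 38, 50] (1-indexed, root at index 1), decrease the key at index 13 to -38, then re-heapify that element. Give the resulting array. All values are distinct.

set index 13 from 50 to -38 → [-50, -45, -37, 0, -40, -25, 23, 45, 24, -6, 48, 38, -38]
-38 < parent -25 at index 6, swap → [-50, -45, -37, 0, -40, -38, 23, 45, 24, -6, 48, 38, -25]
-38 < parent -37 at index 3, swap → [-50, -45, -38, 0, -40, -37, 23, 45, 24, -6, 48, 38, -25]

[-50, -45, -38, 0, -40, -37, 23, 45, 24, -6, 48, 38, -25]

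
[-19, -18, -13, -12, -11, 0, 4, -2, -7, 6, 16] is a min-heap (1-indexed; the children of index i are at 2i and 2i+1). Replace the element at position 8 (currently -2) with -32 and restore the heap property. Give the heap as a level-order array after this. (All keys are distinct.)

[-32, -19, -13, -18, -11, 0, 4, -12, -7, 6, 16]

set index 8 from -2 to -32 → [-19, -18, -13, -12, -11, 0, 4, -32, -7, 6, 16]
-32 < parent -12 at index 4, swap → [-19, -18, -13, -32, -11, 0, 4, -12, -7, 6, 16]
-32 < parent -18 at index 2, swap → [-19, -32, -13, -18, -11, 0, 4, -12, -7, 6, 16]
-32 < parent -19 at index 1, swap → [-32, -19, -13, -18, -11, 0, 4, -12, -7, 6, 16]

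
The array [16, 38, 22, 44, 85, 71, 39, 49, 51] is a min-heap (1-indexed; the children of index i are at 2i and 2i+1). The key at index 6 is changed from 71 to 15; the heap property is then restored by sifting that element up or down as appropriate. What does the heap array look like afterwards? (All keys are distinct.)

[15, 38, 16, 44, 85, 22, 39, 49, 51]

set index 6 from 71 to 15 → [16, 38, 22, 44, 85, 15, 39, 49, 51]
15 < parent 22 at index 3, swap → [16, 38, 15, 44, 85, 22, 39, 49, 51]
15 < parent 16 at index 1, swap → [15, 38, 16, 44, 85, 22, 39, 49, 51]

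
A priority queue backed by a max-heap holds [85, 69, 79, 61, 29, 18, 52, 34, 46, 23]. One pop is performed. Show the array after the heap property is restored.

[79, 69, 52, 61, 29, 18, 23, 34, 46]

remove root 85; move last element 23 to root → [23, 69, 79, 61, 29, 18, 52, 34, 46]
23 vs larger child 79 at index 2, swap → [79, 69, 23, 61, 29, 18, 52, 34, 46]
23 vs larger child 52 at index 6, swap → [79, 69, 52, 61, 29, 18, 23, 34, 46]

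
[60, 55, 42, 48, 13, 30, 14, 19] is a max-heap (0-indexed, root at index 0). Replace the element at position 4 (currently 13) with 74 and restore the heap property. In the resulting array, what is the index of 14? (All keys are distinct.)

set index 4 from 13 to 74 → [60, 55, 42, 48, 74, 30, 14, 19]
74 > parent 55 at index 1, swap → [60, 74, 42, 48, 55, 30, 14, 19]
74 > parent 60 at index 0, swap → [74, 60, 42, 48, 55, 30, 14, 19]
resulting array: [74, 60, 42, 48, 55, 30, 14, 19]

6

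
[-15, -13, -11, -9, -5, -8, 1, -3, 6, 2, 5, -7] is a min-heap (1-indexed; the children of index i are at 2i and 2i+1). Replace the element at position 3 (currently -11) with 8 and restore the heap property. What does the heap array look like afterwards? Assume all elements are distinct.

set index 3 from -11 to 8 → [-15, -13, 8, -9, -5, -8, 1, -3, 6, 2, 5, -7]
8 vs smaller child -8 at index 6, swap → [-15, -13, -8, -9, -5, 8, 1, -3, 6, 2, 5, -7]
8 vs only child -7 at index 12, swap → [-15, -13, -8, -9, -5, -7, 1, -3, 6, 2, 5, 8]

[-15, -13, -8, -9, -5, -7, 1, -3, 6, 2, 5, 8]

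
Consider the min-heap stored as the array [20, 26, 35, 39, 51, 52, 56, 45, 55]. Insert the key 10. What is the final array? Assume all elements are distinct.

append 10 at index 9 → [20, 26, 35, 39, 51, 52, 56, 45, 55, 10]
10 < parent 51 at index 4, swap → [20, 26, 35, 39, 10, 52, 56, 45, 55, 51]
10 < parent 26 at index 1, swap → [20, 10, 35, 39, 26, 52, 56, 45, 55, 51]
10 < parent 20 at index 0, swap → [10, 20, 35, 39, 26, 52, 56, 45, 55, 51]

[10, 20, 35, 39, 26, 52, 56, 45, 55, 51]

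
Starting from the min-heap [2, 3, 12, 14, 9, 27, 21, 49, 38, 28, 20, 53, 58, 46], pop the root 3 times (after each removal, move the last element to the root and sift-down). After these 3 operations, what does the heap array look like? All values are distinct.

[12, 14, 21, 38, 20, 27, 53, 49, 58, 28, 46]

extract-min #1 returns 2:
  remove root 2; move last element 46 to root → [46, 3, 12, 14, 9, 27, 21, 49, 38, 28, 20, 53, 58]
  46 vs smaller child 3 at index 1, swap → [3, 46, 12, 14, 9, 27, 21, 49, 38, 28, 20, 53, 58]
  46 vs smaller child 9 at index 4, swap → [3, 9, 12, 14, 46, 27, 21, 49, 38, 28, 20, 53, 58]
  46 vs smaller child 20 at index 10, swap → [3, 9, 12, 14, 20, 27, 21, 49, 38, 28, 46, 53, 58]
extract-min #2 returns 3:
  remove root 3; move last element 58 to root → [58, 9, 12, 14, 20, 27, 21, 49, 38, 28, 46, 53]
  58 vs smaller child 9 at index 1, swap → [9, 58, 12, 14, 20, 27, 21, 49, 38, 28, 46, 53]
  58 vs smaller child 14 at index 3, swap → [9, 14, 12, 58, 20, 27, 21, 49, 38, 28, 46, 53]
  58 vs smaller child 38 at index 8, swap → [9, 14, 12, 38, 20, 27, 21, 49, 58, 28, 46, 53]
extract-min #3 returns 9:
  remove root 9; move last element 53 to root → [53, 14, 12, 38, 20, 27, 21, 49, 58, 28, 46]
  53 vs smaller child 12 at index 2, swap → [12, 14, 53, 38, 20, 27, 21, 49, 58, 28, 46]
  53 vs smaller child 21 at index 6, swap → [12, 14, 21, 38, 20, 27, 53, 49, 58, 28, 46]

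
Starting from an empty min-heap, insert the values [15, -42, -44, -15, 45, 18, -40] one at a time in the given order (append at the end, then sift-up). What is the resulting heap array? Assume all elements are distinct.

[-44, -15, -42, 15, 45, 18, -40]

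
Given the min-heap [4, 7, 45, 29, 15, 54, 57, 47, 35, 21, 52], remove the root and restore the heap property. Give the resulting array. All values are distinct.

[7, 15, 45, 29, 21, 54, 57, 47, 35, 52]

remove root 4; move last element 52 to root → [52, 7, 45, 29, 15, 54, 57, 47, 35, 21]
52 vs smaller child 7 at index 1, swap → [7, 52, 45, 29, 15, 54, 57, 47, 35, 21]
52 vs smaller child 15 at index 4, swap → [7, 15, 45, 29, 52, 54, 57, 47, 35, 21]
52 vs only child 21 at index 9, swap → [7, 15, 45, 29, 21, 54, 57, 47, 35, 52]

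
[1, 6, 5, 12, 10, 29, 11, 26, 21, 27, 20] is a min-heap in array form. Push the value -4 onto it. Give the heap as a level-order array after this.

append -4 at index 11 → [1, 6, 5, 12, 10, 29, 11, 26, 21, 27, 20, -4]
-4 < parent 29 at index 5, swap → [1, 6, 5, 12, 10, -4, 11, 26, 21, 27, 20, 29]
-4 < parent 5 at index 2, swap → [1, 6, -4, 12, 10, 5, 11, 26, 21, 27, 20, 29]
-4 < parent 1 at index 0, swap → [-4, 6, 1, 12, 10, 5, 11, 26, 21, 27, 20, 29]

[-4, 6, 1, 12, 10, 5, 11, 26, 21, 27, 20, 29]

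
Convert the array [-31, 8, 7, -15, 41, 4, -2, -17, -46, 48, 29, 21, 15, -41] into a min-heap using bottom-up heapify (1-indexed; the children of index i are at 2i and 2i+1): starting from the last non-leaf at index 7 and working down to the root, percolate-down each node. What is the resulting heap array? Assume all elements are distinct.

[-46, -31, -41, -17, 29, 4, -2, 8, -15, 48, 41, 21, 15, 7]

sift down from index 7:
  -2 vs only child -41 at index 14, swap → [-31, 8, 7, -15, 41, 4, -41, -17, -46, 48, 29, 21, 15, -2]
sift down from index 6: already satisfies heap property
sift down from index 5:
  41 vs smaller child 29 at index 11, swap → [-31, 8, 7, -15, 29, 4, -41, -17, -46, 48, 41, 21, 15, -2]
sift down from index 4:
  -15 vs smaller child -46 at index 9, swap → [-31, 8, 7, -46, 29, 4, -41, -17, -15, 48, 41, 21, 15, -2]
sift down from index 3:
  7 vs smaller child -41 at index 7, swap → [-31, 8, -41, -46, 29, 4, 7, -17, -15, 48, 41, 21, 15, -2]
  7 vs only child -2 at index 14, swap → [-31, 8, -41, -46, 29, 4, -2, -17, -15, 48, 41, 21, 15, 7]
sift down from index 2:
  8 vs smaller child -46 at index 4, swap → [-31, -46, -41, 8, 29, 4, -2, -17, -15, 48, 41, 21, 15, 7]
  8 vs smaller child -17 at index 8, swap → [-31, -46, -41, -17, 29, 4, -2, 8, -15, 48, 41, 21, 15, 7]
sift down from index 1:
  -31 vs smaller child -46 at index 2, swap → [-46, -31, -41, -17, 29, 4, -2, 8, -15, 48, 41, 21, 15, 7]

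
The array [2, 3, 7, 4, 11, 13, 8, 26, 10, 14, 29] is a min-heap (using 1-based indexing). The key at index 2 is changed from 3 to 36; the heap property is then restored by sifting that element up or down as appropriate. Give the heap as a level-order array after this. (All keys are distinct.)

set index 2 from 3 to 36 → [2, 36, 7, 4, 11, 13, 8, 26, 10, 14, 29]
36 vs smaller child 4 at index 4, swap → [2, 4, 7, 36, 11, 13, 8, 26, 10, 14, 29]
36 vs smaller child 10 at index 9, swap → [2, 4, 7, 10, 11, 13, 8, 26, 36, 14, 29]

[2, 4, 7, 10, 11, 13, 8, 26, 36, 14, 29]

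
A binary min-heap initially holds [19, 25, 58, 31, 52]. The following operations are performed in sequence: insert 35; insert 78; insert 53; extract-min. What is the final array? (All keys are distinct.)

[25, 31, 35, 53, 52, 58, 78]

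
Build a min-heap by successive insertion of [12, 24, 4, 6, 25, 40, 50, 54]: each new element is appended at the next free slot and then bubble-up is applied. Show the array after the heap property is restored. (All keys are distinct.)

Insert 12:
  append 12 at index 0 → [12] (no swap needed)
Insert 24:
  append 24 at index 1 → [12, 24] (no swap needed)
Insert 4:
  append 4 at index 2 → [12, 24, 4]
  4 < parent 12 at index 0, swap → [4, 24, 12]
Insert 6:
  append 6 at index 3 → [4, 24, 12, 6]
  6 < parent 24 at index 1, swap → [4, 6, 12, 24]
Insert 25:
  append 25 at index 4 → [4, 6, 12, 24, 25] (no swap needed)
Insert 40:
  append 40 at index 5 → [4, 6, 12, 24, 25, 40] (no swap needed)
Insert 50:
  append 50 at index 6 → [4, 6, 12, 24, 25, 40, 50] (no swap needed)
Insert 54:
  append 54 at index 7 → [4, 6, 12, 24, 25, 40, 50, 54] (no swap needed)

[4, 6, 12, 24, 25, 40, 50, 54]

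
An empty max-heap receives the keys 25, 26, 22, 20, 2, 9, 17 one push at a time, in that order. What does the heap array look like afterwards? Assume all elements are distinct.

Insert 25:
  append 25 at index 0 → [25] (no swap needed)
Insert 26:
  append 26 at index 1 → [25, 26]
  26 > parent 25 at index 0, swap → [26, 25]
Insert 22:
  append 22 at index 2 → [26, 25, 22] (no swap needed)
Insert 20:
  append 20 at index 3 → [26, 25, 22, 20] (no swap needed)
Insert 2:
  append 2 at index 4 → [26, 25, 22, 20, 2] (no swap needed)
Insert 9:
  append 9 at index 5 → [26, 25, 22, 20, 2, 9] (no swap needed)
Insert 17:
  append 17 at index 6 → [26, 25, 22, 20, 2, 9, 17] (no swap needed)

[26, 25, 22, 20, 2, 9, 17]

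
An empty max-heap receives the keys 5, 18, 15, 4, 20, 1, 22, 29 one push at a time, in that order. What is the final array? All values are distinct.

Insert 5:
  append 5 at index 0 → [5] (no swap needed)
Insert 18:
  append 18 at index 1 → [5, 18]
  18 > parent 5 at index 0, swap → [18, 5]
Insert 15:
  append 15 at index 2 → [18, 5, 15] (no swap needed)
Insert 4:
  append 4 at index 3 → [18, 5, 15, 4] (no swap needed)
Insert 20:
  append 20 at index 4 → [18, 5, 15, 4, 20]
  20 > parent 5 at index 1, swap → [18, 20, 15, 4, 5]
  20 > parent 18 at index 0, swap → [20, 18, 15, 4, 5]
Insert 1:
  append 1 at index 5 → [20, 18, 15, 4, 5, 1] (no swap needed)
Insert 22:
  append 22 at index 6 → [20, 18, 15, 4, 5, 1, 22]
  22 > parent 15 at index 2, swap → [20, 18, 22, 4, 5, 1, 15]
  22 > parent 20 at index 0, swap → [22, 18, 20, 4, 5, 1, 15]
Insert 29:
  append 29 at index 7 → [22, 18, 20, 4, 5, 1, 15, 29]
  29 > parent 4 at index 3, swap → [22, 18, 20, 29, 5, 1, 15, 4]
  29 > parent 18 at index 1, swap → [22, 29, 20, 18, 5, 1, 15, 4]
  29 > parent 22 at index 0, swap → [29, 22, 20, 18, 5, 1, 15, 4]

[29, 22, 20, 18, 5, 1, 15, 4]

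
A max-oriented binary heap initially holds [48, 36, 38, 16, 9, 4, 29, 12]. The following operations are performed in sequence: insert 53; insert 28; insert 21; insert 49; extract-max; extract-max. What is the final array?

insert 53:
  append 53 at index 8 → [48, 36, 38, 16, 9, 4, 29, 12, 53]
  53 > parent 16 at index 3, swap → [48, 36, 38, 53, 9, 4, 29, 12, 16]
  53 > parent 36 at index 1, swap → [48, 53, 38, 36, 9, 4, 29, 12, 16]
  53 > parent 48 at index 0, swap → [53, 48, 38, 36, 9, 4, 29, 12, 16]
insert 28:
  append 28 at index 9 → [53, 48, 38, 36, 9, 4, 29, 12, 16, 28]
  28 > parent 9 at index 4, swap → [53, 48, 38, 36, 28, 4, 29, 12, 16, 9]
insert 21:
  append 21 at index 10 → [53, 48, 38, 36, 28, 4, 29, 12, 16, 9, 21] (no swap needed)
insert 49:
  append 49 at index 11 → [53, 48, 38, 36, 28, 4, 29, 12, 16, 9, 21, 49]
  49 > parent 4 at index 5, swap → [53, 48, 38, 36, 28, 49, 29, 12, 16, 9, 21, 4]
  49 > parent 38 at index 2, swap → [53, 48, 49, 36, 28, 38, 29, 12, 16, 9, 21, 4]
extract-max → returns 53:
  remove root 53; move last element 4 to root → [4, 48, 49, 36, 28, 38, 29, 12, 16, 9, 21]
  4 vs larger child 49 at index 2, swap → [49, 48, 4, 36, 28, 38, 29, 12, 16, 9, 21]
  4 vs larger child 38 at index 5, swap → [49, 48, 38, 36, 28, 4, 29, 12, 16, 9, 21]
extract-max → returns 49:
  remove root 49; move last element 21 to root → [21, 48, 38, 36, 28, 4, 29, 12, 16, 9]
  21 vs larger child 48 at index 1, swap → [48, 21, 38, 36, 28, 4, 29, 12, 16, 9]
  21 vs larger child 36 at index 3, swap → [48, 36, 38, 21, 28, 4, 29, 12, 16, 9]

[48, 36, 38, 21, 28, 4, 29, 12, 16, 9]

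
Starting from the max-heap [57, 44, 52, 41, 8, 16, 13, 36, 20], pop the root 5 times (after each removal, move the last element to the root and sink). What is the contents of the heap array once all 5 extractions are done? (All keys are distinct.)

[20, 16, 8, 13]

extract-max #1 returns 57:
  remove root 57; move last element 20 to root → [20, 44, 52, 41, 8, 16, 13, 36]
  20 vs larger child 52 at index 2, swap → [52, 44, 20, 41, 8, 16, 13, 36]
extract-max #2 returns 52:
  remove root 52; move last element 36 to root → [36, 44, 20, 41, 8, 16, 13]
  36 vs larger child 44 at index 1, swap → [44, 36, 20, 41, 8, 16, 13]
  36 vs larger child 41 at index 3, swap → [44, 41, 20, 36, 8, 16, 13]
extract-max #3 returns 44:
  remove root 44; move last element 13 to root → [13, 41, 20, 36, 8, 16]
  13 vs larger child 41 at index 1, swap → [41, 13, 20, 36, 8, 16]
  13 vs larger child 36 at index 3, swap → [41, 36, 20, 13, 8, 16]
extract-max #4 returns 41:
  remove root 41; move last element 16 to root → [16, 36, 20, 13, 8]
  16 vs larger child 36 at index 1, swap → [36, 16, 20, 13, 8]
extract-max #5 returns 36:
  remove root 36; move last element 8 to root → [8, 16, 20, 13]
  8 vs larger child 20 at index 2, swap → [20, 16, 8, 13]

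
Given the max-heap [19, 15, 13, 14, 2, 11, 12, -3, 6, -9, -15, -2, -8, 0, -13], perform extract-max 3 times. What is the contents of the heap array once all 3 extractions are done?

[13, 6, 12, 0, 2, 11, -8, -3, -13, -9, -15, -2]

extract-max #1 returns 19:
  remove root 19; move last element -13 to root → [-13, 15, 13, 14, 2, 11, 12, -3, 6, -9, -15, -2, -8, 0]
  -13 vs larger child 15 at index 1, swap → [15, -13, 13, 14, 2, 11, 12, -3, 6, -9, -15, -2, -8, 0]
  -13 vs larger child 14 at index 3, swap → [15, 14, 13, -13, 2, 11, 12, -3, 6, -9, -15, -2, -8, 0]
  -13 vs larger child 6 at index 8, swap → [15, 14, 13, 6, 2, 11, 12, -3, -13, -9, -15, -2, -8, 0]
extract-max #2 returns 15:
  remove root 15; move last element 0 to root → [0, 14, 13, 6, 2, 11, 12, -3, -13, -9, -15, -2, -8]
  0 vs larger child 14 at index 1, swap → [14, 0, 13, 6, 2, 11, 12, -3, -13, -9, -15, -2, -8]
  0 vs larger child 6 at index 3, swap → [14, 6, 13, 0, 2, 11, 12, -3, -13, -9, -15, -2, -8]
extract-max #3 returns 14:
  remove root 14; move last element -8 to root → [-8, 6, 13, 0, 2, 11, 12, -3, -13, -9, -15, -2]
  -8 vs larger child 13 at index 2, swap → [13, 6, -8, 0, 2, 11, 12, -3, -13, -9, -15, -2]
  -8 vs larger child 12 at index 6, swap → [13, 6, 12, 0, 2, 11, -8, -3, -13, -9, -15, -2]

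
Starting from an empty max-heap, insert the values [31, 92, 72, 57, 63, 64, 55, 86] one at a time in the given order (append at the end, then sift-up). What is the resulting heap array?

[92, 86, 72, 63, 57, 64, 55, 31]

Insert 31:
  append 31 at index 0 → [31] (no swap needed)
Insert 92:
  append 92 at index 1 → [31, 92]
  92 > parent 31 at index 0, swap → [92, 31]
Insert 72:
  append 72 at index 2 → [92, 31, 72] (no swap needed)
Insert 57:
  append 57 at index 3 → [92, 31, 72, 57]
  57 > parent 31 at index 1, swap → [92, 57, 72, 31]
Insert 63:
  append 63 at index 4 → [92, 57, 72, 31, 63]
  63 > parent 57 at index 1, swap → [92, 63, 72, 31, 57]
Insert 64:
  append 64 at index 5 → [92, 63, 72, 31, 57, 64] (no swap needed)
Insert 55:
  append 55 at index 6 → [92, 63, 72, 31, 57, 64, 55] (no swap needed)
Insert 86:
  append 86 at index 7 → [92, 63, 72, 31, 57, 64, 55, 86]
  86 > parent 31 at index 3, swap → [92, 63, 72, 86, 57, 64, 55, 31]
  86 > parent 63 at index 1, swap → [92, 86, 72, 63, 57, 64, 55, 31]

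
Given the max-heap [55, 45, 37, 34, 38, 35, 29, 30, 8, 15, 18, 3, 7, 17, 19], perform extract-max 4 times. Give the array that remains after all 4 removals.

extract-max #1 returns 55:
  remove root 55; move last element 19 to root → [19, 45, 37, 34, 38, 35, 29, 30, 8, 15, 18, 3, 7, 17]
  19 vs larger child 45 at index 1, swap → [45, 19, 37, 34, 38, 35, 29, 30, 8, 15, 18, 3, 7, 17]
  19 vs larger child 38 at index 4, swap → [45, 38, 37, 34, 19, 35, 29, 30, 8, 15, 18, 3, 7, 17]
extract-max #2 returns 45:
  remove root 45; move last element 17 to root → [17, 38, 37, 34, 19, 35, 29, 30, 8, 15, 18, 3, 7]
  17 vs larger child 38 at index 1, swap → [38, 17, 37, 34, 19, 35, 29, 30, 8, 15, 18, 3, 7]
  17 vs larger child 34 at index 3, swap → [38, 34, 37, 17, 19, 35, 29, 30, 8, 15, 18, 3, 7]
  17 vs larger child 30 at index 7, swap → [38, 34, 37, 30, 19, 35, 29, 17, 8, 15, 18, 3, 7]
extract-max #3 returns 38:
  remove root 38; move last element 7 to root → [7, 34, 37, 30, 19, 35, 29, 17, 8, 15, 18, 3]
  7 vs larger child 37 at index 2, swap → [37, 34, 7, 30, 19, 35, 29, 17, 8, 15, 18, 3]
  7 vs larger child 35 at index 5, swap → [37, 34, 35, 30, 19, 7, 29, 17, 8, 15, 18, 3]
extract-max #4 returns 37:
  remove root 37; move last element 3 to root → [3, 34, 35, 30, 19, 7, 29, 17, 8, 15, 18]
  3 vs larger child 35 at index 2, swap → [35, 34, 3, 30, 19, 7, 29, 17, 8, 15, 18]
  3 vs larger child 29 at index 6, swap → [35, 34, 29, 30, 19, 7, 3, 17, 8, 15, 18]

[35, 34, 29, 30, 19, 7, 3, 17, 8, 15, 18]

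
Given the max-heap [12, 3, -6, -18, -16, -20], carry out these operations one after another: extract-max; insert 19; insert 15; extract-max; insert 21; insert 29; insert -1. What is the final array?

[29, 21, 15, -1, -20, -6, 3, -18, -16]

extract-max → returns 12:
  remove root 12; move last element -20 to root → [-20, 3, -6, -18, -16]
  -20 vs larger child 3 at index 1, swap → [3, -20, -6, -18, -16]
  -20 vs larger child -16 at index 4, swap → [3, -16, -6, -18, -20]
insert 19:
  append 19 at index 5 → [3, -16, -6, -18, -20, 19]
  19 > parent -6 at index 2, swap → [3, -16, 19, -18, -20, -6]
  19 > parent 3 at index 0, swap → [19, -16, 3, -18, -20, -6]
insert 15:
  append 15 at index 6 → [19, -16, 3, -18, -20, -6, 15]
  15 > parent 3 at index 2, swap → [19, -16, 15, -18, -20, -6, 3]
extract-max → returns 19:
  remove root 19; move last element 3 to root → [3, -16, 15, -18, -20, -6]
  3 vs larger child 15 at index 2, swap → [15, -16, 3, -18, -20, -6]
insert 21:
  append 21 at index 6 → [15, -16, 3, -18, -20, -6, 21]
  21 > parent 3 at index 2, swap → [15, -16, 21, -18, -20, -6, 3]
  21 > parent 15 at index 0, swap → [21, -16, 15, -18, -20, -6, 3]
insert 29:
  append 29 at index 7 → [21, -16, 15, -18, -20, -6, 3, 29]
  29 > parent -18 at index 3, swap → [21, -16, 15, 29, -20, -6, 3, -18]
  29 > parent -16 at index 1, swap → [21, 29, 15, -16, -20, -6, 3, -18]
  29 > parent 21 at index 0, swap → [29, 21, 15, -16, -20, -6, 3, -18]
insert -1:
  append -1 at index 8 → [29, 21, 15, -16, -20, -6, 3, -18, -1]
  -1 > parent -16 at index 3, swap → [29, 21, 15, -1, -20, -6, 3, -18, -16]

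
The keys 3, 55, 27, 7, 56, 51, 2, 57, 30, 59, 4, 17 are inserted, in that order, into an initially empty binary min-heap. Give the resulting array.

Insert 3:
  append 3 at index 0 → [3] (no swap needed)
Insert 55:
  append 55 at index 1 → [3, 55] (no swap needed)
Insert 27:
  append 27 at index 2 → [3, 55, 27] (no swap needed)
Insert 7:
  append 7 at index 3 → [3, 55, 27, 7]
  7 < parent 55 at index 1, swap → [3, 7, 27, 55]
Insert 56:
  append 56 at index 4 → [3, 7, 27, 55, 56] (no swap needed)
Insert 51:
  append 51 at index 5 → [3, 7, 27, 55, 56, 51] (no swap needed)
Insert 2:
  append 2 at index 6 → [3, 7, 27, 55, 56, 51, 2]
  2 < parent 27 at index 2, swap → [3, 7, 2, 55, 56, 51, 27]
  2 < parent 3 at index 0, swap → [2, 7, 3, 55, 56, 51, 27]
Insert 57:
  append 57 at index 7 → [2, 7, 3, 55, 56, 51, 27, 57] (no swap needed)
Insert 30:
  append 30 at index 8 → [2, 7, 3, 55, 56, 51, 27, 57, 30]
  30 < parent 55 at index 3, swap → [2, 7, 3, 30, 56, 51, 27, 57, 55]
Insert 59:
  append 59 at index 9 → [2, 7, 3, 30, 56, 51, 27, 57, 55, 59] (no swap needed)
Insert 4:
  append 4 at index 10 → [2, 7, 3, 30, 56, 51, 27, 57, 55, 59, 4]
  4 < parent 56 at index 4, swap → [2, 7, 3, 30, 4, 51, 27, 57, 55, 59, 56]
  4 < parent 7 at index 1, swap → [2, 4, 3, 30, 7, 51, 27, 57, 55, 59, 56]
Insert 17:
  append 17 at index 11 → [2, 4, 3, 30, 7, 51, 27, 57, 55, 59, 56, 17]
  17 < parent 51 at index 5, swap → [2, 4, 3, 30, 7, 17, 27, 57, 55, 59, 56, 51]

[2, 4, 3, 30, 7, 17, 27, 57, 55, 59, 56, 51]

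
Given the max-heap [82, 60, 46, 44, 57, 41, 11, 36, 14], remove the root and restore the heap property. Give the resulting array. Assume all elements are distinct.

[60, 57, 46, 44, 14, 41, 11, 36]

remove root 82; move last element 14 to root → [14, 60, 46, 44, 57, 41, 11, 36]
14 vs larger child 60 at index 1, swap → [60, 14, 46, 44, 57, 41, 11, 36]
14 vs larger child 57 at index 4, swap → [60, 57, 46, 44, 14, 41, 11, 36]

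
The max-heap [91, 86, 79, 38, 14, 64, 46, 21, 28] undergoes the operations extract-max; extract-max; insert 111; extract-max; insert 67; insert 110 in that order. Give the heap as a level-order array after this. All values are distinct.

extract-max → returns 91:
  remove root 91; move last element 28 to root → [28, 86, 79, 38, 14, 64, 46, 21]
  28 vs larger child 86 at index 1, swap → [86, 28, 79, 38, 14, 64, 46, 21]
  28 vs larger child 38 at index 3, swap → [86, 38, 79, 28, 14, 64, 46, 21]
extract-max → returns 86:
  remove root 86; move last element 21 to root → [21, 38, 79, 28, 14, 64, 46]
  21 vs larger child 79 at index 2, swap → [79, 38, 21, 28, 14, 64, 46]
  21 vs larger child 64 at index 5, swap → [79, 38, 64, 28, 14, 21, 46]
insert 111:
  append 111 at index 7 → [79, 38, 64, 28, 14, 21, 46, 111]
  111 > parent 28 at index 3, swap → [79, 38, 64, 111, 14, 21, 46, 28]
  111 > parent 38 at index 1, swap → [79, 111, 64, 38, 14, 21, 46, 28]
  111 > parent 79 at index 0, swap → [111, 79, 64, 38, 14, 21, 46, 28]
extract-max → returns 111:
  remove root 111; move last element 28 to root → [28, 79, 64, 38, 14, 21, 46]
  28 vs larger child 79 at index 1, swap → [79, 28, 64, 38, 14, 21, 46]
  28 vs larger child 38 at index 3, swap → [79, 38, 64, 28, 14, 21, 46]
insert 67:
  append 67 at index 7 → [79, 38, 64, 28, 14, 21, 46, 67]
  67 > parent 28 at index 3, swap → [79, 38, 64, 67, 14, 21, 46, 28]
  67 > parent 38 at index 1, swap → [79, 67, 64, 38, 14, 21, 46, 28]
insert 110:
  append 110 at index 8 → [79, 67, 64, 38, 14, 21, 46, 28, 110]
  110 > parent 38 at index 3, swap → [79, 67, 64, 110, 14, 21, 46, 28, 38]
  110 > parent 67 at index 1, swap → [79, 110, 64, 67, 14, 21, 46, 28, 38]
  110 > parent 79 at index 0, swap → [110, 79, 64, 67, 14, 21, 46, 28, 38]

[110, 79, 64, 67, 14, 21, 46, 28, 38]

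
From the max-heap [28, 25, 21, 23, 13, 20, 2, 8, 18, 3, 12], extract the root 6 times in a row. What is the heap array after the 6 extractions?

[13, 12, 8, 3, 2]

extract-max #1 returns 28:
  remove root 28; move last element 12 to root → [12, 25, 21, 23, 13, 20, 2, 8, 18, 3]
  12 vs larger child 25 at index 1, swap → [25, 12, 21, 23, 13, 20, 2, 8, 18, 3]
  12 vs larger child 23 at index 3, swap → [25, 23, 21, 12, 13, 20, 2, 8, 18, 3]
  12 vs larger child 18 at index 8, swap → [25, 23, 21, 18, 13, 20, 2, 8, 12, 3]
extract-max #2 returns 25:
  remove root 25; move last element 3 to root → [3, 23, 21, 18, 13, 20, 2, 8, 12]
  3 vs larger child 23 at index 1, swap → [23, 3, 21, 18, 13, 20, 2, 8, 12]
  3 vs larger child 18 at index 3, swap → [23, 18, 21, 3, 13, 20, 2, 8, 12]
  3 vs larger child 12 at index 8, swap → [23, 18, 21, 12, 13, 20, 2, 8, 3]
extract-max #3 returns 23:
  remove root 23; move last element 3 to root → [3, 18, 21, 12, 13, 20, 2, 8]
  3 vs larger child 21 at index 2, swap → [21, 18, 3, 12, 13, 20, 2, 8]
  3 vs larger child 20 at index 5, swap → [21, 18, 20, 12, 13, 3, 2, 8]
extract-max #4 returns 21:
  remove root 21; move last element 8 to root → [8, 18, 20, 12, 13, 3, 2]
  8 vs larger child 20 at index 2, swap → [20, 18, 8, 12, 13, 3, 2]
extract-max #5 returns 20:
  remove root 20; move last element 2 to root → [2, 18, 8, 12, 13, 3]
  2 vs larger child 18 at index 1, swap → [18, 2, 8, 12, 13, 3]
  2 vs larger child 13 at index 4, swap → [18, 13, 8, 12, 2, 3]
extract-max #6 returns 18:
  remove root 18; move last element 3 to root → [3, 13, 8, 12, 2]
  3 vs larger child 13 at index 1, swap → [13, 3, 8, 12, 2]
  3 vs larger child 12 at index 3, swap → [13, 12, 8, 3, 2]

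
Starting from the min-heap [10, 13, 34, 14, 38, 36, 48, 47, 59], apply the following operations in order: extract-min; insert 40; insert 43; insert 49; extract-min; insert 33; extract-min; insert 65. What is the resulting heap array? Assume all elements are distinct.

extract-min → returns 10:
  remove root 10; move last element 59 to root → [59, 13, 34, 14, 38, 36, 48, 47]
  59 vs smaller child 13 at index 1, swap → [13, 59, 34, 14, 38, 36, 48, 47]
  59 vs smaller child 14 at index 3, swap → [13, 14, 34, 59, 38, 36, 48, 47]
  59 vs only child 47 at index 7, swap → [13, 14, 34, 47, 38, 36, 48, 59]
insert 40:
  append 40 at index 8 → [13, 14, 34, 47, 38, 36, 48, 59, 40]
  40 < parent 47 at index 3, swap → [13, 14, 34, 40, 38, 36, 48, 59, 47]
insert 43:
  append 43 at index 9 → [13, 14, 34, 40, 38, 36, 48, 59, 47, 43] (no swap needed)
insert 49:
  append 49 at index 10 → [13, 14, 34, 40, 38, 36, 48, 59, 47, 43, 49] (no swap needed)
extract-min → returns 13:
  remove root 13; move last element 49 to root → [49, 14, 34, 40, 38, 36, 48, 59, 47, 43]
  49 vs smaller child 14 at index 1, swap → [14, 49, 34, 40, 38, 36, 48, 59, 47, 43]
  49 vs smaller child 38 at index 4, swap → [14, 38, 34, 40, 49, 36, 48, 59, 47, 43]
  49 vs only child 43 at index 9, swap → [14, 38, 34, 40, 43, 36, 48, 59, 47, 49]
insert 33:
  append 33 at index 10 → [14, 38, 34, 40, 43, 36, 48, 59, 47, 49, 33]
  33 < parent 43 at index 4, swap → [14, 38, 34, 40, 33, 36, 48, 59, 47, 49, 43]
  33 < parent 38 at index 1, swap → [14, 33, 34, 40, 38, 36, 48, 59, 47, 49, 43]
extract-min → returns 14:
  remove root 14; move last element 43 to root → [43, 33, 34, 40, 38, 36, 48, 59, 47, 49]
  43 vs smaller child 33 at index 1, swap → [33, 43, 34, 40, 38, 36, 48, 59, 47, 49]
  43 vs smaller child 38 at index 4, swap → [33, 38, 34, 40, 43, 36, 48, 59, 47, 49]
insert 65:
  append 65 at index 10 → [33, 38, 34, 40, 43, 36, 48, 59, 47, 49, 65] (no swap needed)

[33, 38, 34, 40, 43, 36, 48, 59, 47, 49, 65]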